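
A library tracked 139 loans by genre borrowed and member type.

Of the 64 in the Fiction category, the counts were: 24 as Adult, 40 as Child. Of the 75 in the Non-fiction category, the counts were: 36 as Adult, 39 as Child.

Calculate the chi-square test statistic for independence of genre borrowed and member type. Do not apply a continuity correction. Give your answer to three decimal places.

Row totals: 64, 75. Column totals: 60, 79. Grand total N = 139.
Expected counts (row total × column total / N):
  Fiction, Adult: 64×60/139 = 27.6259
  Fiction, Child: 64×79/139 = 36.3741
  Non-fiction, Adult: 75×60/139 = 32.3741
  Non-fiction, Child: 75×79/139 = 42.6259
Contributions (O − E)²/E:
  (24 − 27.6259)²/27.6259 = 0.4759
  (40 − 36.3741)²/36.3741 = 0.3614
  (36 − 32.3741)²/32.3741 = 0.4061
  (39 − 42.6259)²/42.6259 = 0.3084
χ² = 0.4759 + 0.3614 + 0.4061 + 0.3084 = 1.552

1.552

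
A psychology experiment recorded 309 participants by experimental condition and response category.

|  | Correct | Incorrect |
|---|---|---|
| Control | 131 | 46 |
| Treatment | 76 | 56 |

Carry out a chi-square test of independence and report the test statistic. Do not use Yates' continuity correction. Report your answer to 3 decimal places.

9.236

Row totals: 177, 132. Column totals: 207, 102. Grand total N = 309.
Expected counts (row total × column total / N):
  Control, Correct: 177×207/309 = 118.57282
  Control, Incorrect: 177×102/309 = 58.42718
  Treatment, Correct: 132×207/309 = 88.42718
  Treatment, Incorrect: 132×102/309 = 43.57282
Contributions (O − E)²/E:
  (131 − 118.57282)²/118.57282 = 1.3024
  (46 − 58.42718)²/58.42718 = 2.6432
  (76 − 88.42718)²/88.42718 = 1.7465
  (56 − 43.57282)²/43.57282 = 3.5443
χ² = 1.3024 + 2.6432 + 1.7465 + 3.5443 = 9.236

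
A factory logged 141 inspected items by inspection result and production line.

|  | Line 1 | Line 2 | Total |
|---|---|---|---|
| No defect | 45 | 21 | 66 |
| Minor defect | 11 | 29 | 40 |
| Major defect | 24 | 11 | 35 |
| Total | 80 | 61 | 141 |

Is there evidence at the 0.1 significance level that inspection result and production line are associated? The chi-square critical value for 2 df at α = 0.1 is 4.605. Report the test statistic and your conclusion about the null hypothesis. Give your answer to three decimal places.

Grand total N = 141.
Expected counts (row total × column total / N):
  No defect, Line 1: 66×80/141 = 37.4468
  No defect, Line 2: 66×61/141 = 28.5532
  Minor defect, Line 1: 40×80/141 = 22.6950
  Minor defect, Line 2: 40×61/141 = 17.3050
  Major defect, Line 1: 35×80/141 = 19.8582
  Major defect, Line 2: 35×61/141 = 15.1418
Contributions (O − E)²/E:
  (45 − 37.4468)²/37.4468 = 1.5235
  (21 − 28.5532)²/28.5532 = 1.9981
  (11 − 22.6950)²/22.6950 = 6.0266
  (29 − 17.3050)²/17.3050 = 7.9037
  (24 − 19.8582)²/19.8582 = 0.8639
  (11 − 15.1418)²/15.1418 = 1.1329
χ² = 1.5235 + 1.9981 + 6.0266 + 7.9037 + 0.8639 + 1.1329 = 19.449
df = (3−1)(2−1) = 2. Since 19.449 > 4.605, reject the null hypothesis of independence at α = 0.1.

19.449; reject H₀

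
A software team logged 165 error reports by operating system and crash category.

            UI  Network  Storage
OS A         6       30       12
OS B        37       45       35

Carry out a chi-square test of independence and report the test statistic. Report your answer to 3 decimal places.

9.392

Row totals: 48, 117. Column totals: 43, 75, 47. Grand total N = 165.
Expected counts (row total × column total / N):
  OS A, UI: 48×43/165 = 12.5091
  OS A, Network: 48×75/165 = 21.8182
  OS A, Storage: 48×47/165 = 13.6727
  OS B, UI: 117×43/165 = 30.4909
  OS B, Network: 117×75/165 = 53.1818
  OS B, Storage: 117×47/165 = 33.3273
Contributions (O − E)²/E:
  (6 − 12.5091)²/12.5091 = 3.3870
  (30 − 21.8182)²/21.8182 = 3.0682
  (12 − 13.6727)²/13.6727 = 0.2046
  (37 − 30.4909)²/30.4909 = 1.3895
  (45 − 53.1818)²/53.1818 = 1.2587
  (35 − 33.3273)²/33.3273 = 0.0840
χ² = 3.3870 + 3.0682 + 0.2046 + 1.3895 + 1.2587 + 0.0840 = 9.392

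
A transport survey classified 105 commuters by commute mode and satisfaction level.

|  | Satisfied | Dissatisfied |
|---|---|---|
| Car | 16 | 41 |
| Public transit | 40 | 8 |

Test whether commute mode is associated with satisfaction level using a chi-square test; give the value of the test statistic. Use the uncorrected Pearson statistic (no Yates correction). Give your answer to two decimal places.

Row totals: 57, 48. Column totals: 56, 49. Grand total N = 105.
Expected counts (row total × column total / N):
  Car, Satisfied: 57×56/105 = 30.400
  Car, Dissatisfied: 57×49/105 = 26.600
  Public transit, Satisfied: 48×56/105 = 25.600
  Public transit, Dissatisfied: 48×49/105 = 22.400
Contributions (O − E)²/E:
  (16 − 30.400)²/30.400 = 6.8211
  (41 − 26.600)²/26.600 = 7.7955
  (40 − 25.600)²/25.600 = 8.1000
  (8 − 22.400)²/22.400 = 9.2571
χ² = 6.8211 + 7.7955 + 8.1000 + 9.2571 = 31.97

31.97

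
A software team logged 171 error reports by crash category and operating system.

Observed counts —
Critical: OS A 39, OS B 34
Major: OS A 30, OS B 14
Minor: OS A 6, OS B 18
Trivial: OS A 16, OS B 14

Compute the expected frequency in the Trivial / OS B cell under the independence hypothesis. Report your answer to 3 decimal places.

Row total (Trivial) = 30; column total (OS B) = 80; grand total N = 171.
Expected count = (row total × column total) / N = 30 × 80 / 171 = 14.035.

14.035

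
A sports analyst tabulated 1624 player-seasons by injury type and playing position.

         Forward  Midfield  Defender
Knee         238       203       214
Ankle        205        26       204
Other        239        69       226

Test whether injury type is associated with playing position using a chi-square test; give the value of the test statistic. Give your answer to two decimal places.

Row totals: 655, 435, 534. Column totals: 682, 298, 644. Grand total N = 1624.
Expected counts (row total × column total / N):
  Knee, Forward: 655×682/1624 = 275.068
  Knee, Midfield: 655×298/1624 = 120.191
  Knee, Defender: 655×644/1624 = 259.741
  Ankle, Forward: 435×682/1624 = 182.679
  Ankle, Midfield: 435×298/1624 = 79.821
  Ankle, Defender: 435×644/1624 = 172.500
  Other, Forward: 534×682/1624 = 224.254
  Other, Midfield: 534×298/1624 = 97.988
  Other, Defender: 534×644/1624 = 211.759
Contributions (O − E)²/E:
  (238 − 275.068)²/275.068 = 4.9953
  (203 − 120.191)²/120.191 = 57.0536
  (214 − 259.741)²/259.741 = 8.0551
  (205 − 182.679)²/182.679 = 2.7273
  (26 − 79.821)²/79.821 = 36.2899
  (204 − 172.500)²/172.500 = 5.7522
  (239 − 224.254)²/224.254 = 0.9696
  (69 − 97.988)²/97.988 = 8.5756
  (226 − 211.759)²/211.759 = 0.9577
χ² = 4.9953 + 57.0536 + 8.0551 + 2.7273 + 36.2899 + 5.7522 + 0.9696 + 8.5756 + 0.9577 = 125.38

125.38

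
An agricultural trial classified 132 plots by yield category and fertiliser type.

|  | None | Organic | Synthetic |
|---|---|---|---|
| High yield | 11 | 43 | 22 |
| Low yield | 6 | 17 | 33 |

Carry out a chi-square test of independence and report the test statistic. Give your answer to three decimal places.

12.187

Row totals: 76, 56. Column totals: 17, 60, 55. Grand total N = 132.
Expected counts (row total × column total / N):
  High yield, None: 76×17/132 = 9.7879
  High yield, Organic: 76×60/132 = 34.5455
  High yield, Synthetic: 76×55/132 = 31.6667
  Low yield, None: 56×17/132 = 7.2121
  Low yield, Organic: 56×60/132 = 25.4545
  Low yield, Synthetic: 56×55/132 = 23.3333
Contributions (O − E)²/E:
  (11 − 9.7879)²/9.7879 = 0.1501
  (43 − 34.5455)²/34.5455 = 2.0691
  (22 − 31.6667)²/31.6667 = 2.9509
  (6 − 7.2121)²/7.2121 = 0.2037
  (17 − 25.4545)²/25.4545 = 2.8081
  (33 − 23.3333)²/23.3333 = 4.0048
χ² = 0.1501 + 2.0691 + 2.9509 + 0.2037 + 2.8081 + 4.0048 = 12.187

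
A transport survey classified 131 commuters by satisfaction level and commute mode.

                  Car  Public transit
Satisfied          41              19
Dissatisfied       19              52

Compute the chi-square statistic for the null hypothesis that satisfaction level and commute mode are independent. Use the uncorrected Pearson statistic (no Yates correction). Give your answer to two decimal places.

Row totals: 60, 71. Column totals: 60, 71. Grand total N = 131.
Expected counts (row total × column total / N):
  Satisfied, Car: 60×60/131 = 27.481
  Satisfied, Public transit: 60×71/131 = 32.519
  Dissatisfied, Car: 71×60/131 = 32.519
  Dissatisfied, Public transit: 71×71/131 = 38.481
Contributions (O − E)²/E:
  (41 − 27.481)²/27.481 = 6.6505
  (19 − 32.519)²/32.519 = 5.6202
  (19 − 32.519)²/32.519 = 5.6202
  (52 − 38.481)²/38.481 = 4.7494
χ² = 6.6505 + 5.6202 + 5.6202 + 4.7494 = 22.64

22.64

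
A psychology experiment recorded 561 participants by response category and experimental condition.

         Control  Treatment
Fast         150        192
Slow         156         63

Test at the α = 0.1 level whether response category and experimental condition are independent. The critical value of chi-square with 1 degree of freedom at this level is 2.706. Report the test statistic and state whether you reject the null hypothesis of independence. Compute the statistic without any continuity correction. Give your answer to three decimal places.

40.348; reject H₀

Row totals: 342, 219. Column totals: 306, 255. Grand total N = 561.
Expected counts (row total × column total / N):
  Fast, Control: 342×306/561 = 186.54545
  Fast, Treatment: 342×255/561 = 155.45455
  Slow, Control: 219×306/561 = 119.45455
  Slow, Treatment: 219×255/561 = 99.54545
Contributions (O − E)²/E:
  (150 − 186.54545)²/186.54545 = 7.1595
  (192 − 155.45455)²/155.45455 = 8.5914
  (156 − 119.45455)²/119.45455 = 11.1806
  (63 − 99.54545)²/99.54545 = 13.4167
χ² = 7.1595 + 8.5914 + 11.1806 + 13.4167 = 40.348
df = (2−1)(2−1) = 1. Since 40.348 > 2.706, reject the null hypothesis of independence at α = 0.1.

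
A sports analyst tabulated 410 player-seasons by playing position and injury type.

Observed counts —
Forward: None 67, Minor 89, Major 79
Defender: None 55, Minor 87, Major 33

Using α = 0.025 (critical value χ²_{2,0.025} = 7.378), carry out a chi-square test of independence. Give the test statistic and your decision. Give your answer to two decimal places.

11.56; reject H₀

Row totals: 235, 175. Column totals: 122, 176, 112. Grand total N = 410.
Expected counts (row total × column total / N):
  Forward, None: 235×122/410 = 69.9268
  Forward, Minor: 235×176/410 = 100.8780
  Forward, Major: 235×112/410 = 64.1951
  Defender, None: 175×122/410 = 52.0732
  Defender, Minor: 175×176/410 = 75.1220
  Defender, Major: 175×112/410 = 47.8049
Contributions (O − E)²/E:
  (67 − 69.9268)²/69.9268 = 0.1225
  (89 − 100.8780)²/100.8780 = 1.3986
  (79 − 64.1951)²/64.1951 = 3.4144
  (55 − 52.0732)²/52.0732 = 0.1645
  (87 − 75.1220)²/75.1220 = 1.8781
  (33 − 47.8049)²/47.8049 = 4.5850
χ² = 0.1225 + 1.3986 + 3.4144 + 0.1645 + 1.8781 + 4.5850 = 11.56
df = (2−1)(3−1) = 2. Since 11.56 > 7.378, reject the null hypothesis of independence at α = 0.025.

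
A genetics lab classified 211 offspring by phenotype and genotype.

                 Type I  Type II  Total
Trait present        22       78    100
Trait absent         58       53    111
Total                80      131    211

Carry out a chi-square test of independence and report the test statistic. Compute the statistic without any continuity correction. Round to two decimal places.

20.45

Grand total N = 211.
Expected counts (row total × column total / N):
  Trait present, Type I: 100×80/211 = 37.915
  Trait present, Type II: 100×131/211 = 62.085
  Trait absent, Type I: 111×80/211 = 42.085
  Trait absent, Type II: 111×131/211 = 68.915
Contributions (O − E)²/E:
  (22 − 37.915)²/37.915 = 6.6804
  (78 − 62.085)²/62.085 = 4.0797
  (58 − 42.085)²/42.085 = 6.0185
  (53 − 68.915)²/68.915 = 3.6754
χ² = 6.6804 + 4.0797 + 6.0185 + 3.6754 = 20.45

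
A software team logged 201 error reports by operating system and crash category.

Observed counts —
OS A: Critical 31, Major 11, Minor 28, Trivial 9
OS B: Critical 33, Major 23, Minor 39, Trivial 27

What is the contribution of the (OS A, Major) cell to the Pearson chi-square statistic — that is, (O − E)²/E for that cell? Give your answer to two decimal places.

Row total (OS A) = 79; column total (Major) = 34; N = 201.
Expected count E = 79 × 34 / 201 = 13.363.
Contribution = (O − E)²/E = (11 − 13.363)² / 13.363 = 0.42.

0.42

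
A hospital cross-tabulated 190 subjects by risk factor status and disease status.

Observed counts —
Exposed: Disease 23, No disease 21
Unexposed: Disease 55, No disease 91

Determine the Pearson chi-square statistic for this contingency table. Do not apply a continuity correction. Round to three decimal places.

Row totals: 44, 146. Column totals: 78, 112. Grand total N = 190.
Expected counts (row total × column total / N):
  Exposed, Disease: 44×78/190 = 18.0632
  Exposed, No disease: 44×112/190 = 25.9368
  Unexposed, Disease: 146×78/190 = 59.9368
  Unexposed, No disease: 146×112/190 = 86.0632
Contributions (O − E)²/E:
  (23 − 18.0632)²/18.0632 = 1.3493
  (21 − 25.9368)²/25.9368 = 0.9397
  (55 − 59.9368)²/59.9368 = 0.4066
  (91 − 86.0632)²/86.0632 = 0.2832
χ² = 1.3493 + 0.9397 + 0.4066 + 0.2832 = 2.979

2.979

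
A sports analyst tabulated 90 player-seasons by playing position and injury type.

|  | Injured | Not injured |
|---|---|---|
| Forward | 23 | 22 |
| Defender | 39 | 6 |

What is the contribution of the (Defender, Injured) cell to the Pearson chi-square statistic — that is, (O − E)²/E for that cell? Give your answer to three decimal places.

2.065

Row total (Defender) = 45; column total (Injured) = 62; N = 90.
Expected count E = 45 × 62 / 90 = 31.0000.
Contribution = (O − E)²/E = (39 − 31.0000)² / 31.0000 = 2.065.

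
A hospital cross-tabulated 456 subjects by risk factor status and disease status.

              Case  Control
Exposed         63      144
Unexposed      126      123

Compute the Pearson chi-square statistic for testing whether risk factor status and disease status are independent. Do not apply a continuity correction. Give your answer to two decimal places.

18.94

Row totals: 207, 249. Column totals: 189, 267. Grand total N = 456.
Expected counts (row total × column total / N):
  Exposed, Case: 207×189/456 = 85.796
  Exposed, Control: 207×267/456 = 121.204
  Unexposed, Case: 249×189/456 = 103.204
  Unexposed, Control: 249×267/456 = 145.796
Contributions (O − E)²/E:
  (63 − 85.796)²/85.796 = 6.0569
  (144 − 121.204)²/121.204 = 4.2875
  (126 − 103.204)²/103.204 = 5.0352
  (123 − 145.796)²/145.796 = 3.5643
χ² = 6.0569 + 4.2875 + 5.0352 + 3.5643 = 18.94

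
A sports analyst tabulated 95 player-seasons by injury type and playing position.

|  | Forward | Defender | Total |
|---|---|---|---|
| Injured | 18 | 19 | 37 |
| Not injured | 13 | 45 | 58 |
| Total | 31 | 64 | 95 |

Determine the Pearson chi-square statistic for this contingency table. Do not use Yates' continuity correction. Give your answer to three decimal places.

7.072

Grand total N = 95.
Expected counts (row total × column total / N):
  Injured, Forward: 37×31/95 = 12.0737
  Injured, Defender: 37×64/95 = 24.9263
  Not injured, Forward: 58×31/95 = 18.9263
  Not injured, Defender: 58×64/95 = 39.0737
Contributions (O − E)²/E:
  (18 − 12.0737)²/12.0737 = 2.9089
  (19 − 24.9263)²/24.9263 = 1.4090
  (13 − 18.9263)²/18.9263 = 1.8557
  (45 − 39.0737)²/39.0737 = 0.8988
χ² = 2.9089 + 1.4090 + 1.8557 + 0.8988 = 7.072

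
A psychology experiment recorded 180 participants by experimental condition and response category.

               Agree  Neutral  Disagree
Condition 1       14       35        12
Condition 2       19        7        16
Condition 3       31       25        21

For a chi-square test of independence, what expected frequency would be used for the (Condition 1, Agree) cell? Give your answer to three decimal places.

21.689

Row total (Condition 1) = 61; column total (Agree) = 64; grand total N = 180.
Expected count = (row total × column total) / N = 61 × 64 / 180 = 21.689.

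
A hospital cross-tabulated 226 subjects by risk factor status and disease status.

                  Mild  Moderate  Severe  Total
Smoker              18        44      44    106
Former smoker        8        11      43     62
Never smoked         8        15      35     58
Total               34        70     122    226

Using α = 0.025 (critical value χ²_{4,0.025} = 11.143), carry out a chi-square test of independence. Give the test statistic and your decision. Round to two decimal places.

Grand total N = 226.
Expected counts (row total × column total / N):
  Smoker, Mild: 106×34/226 = 15.947
  Smoker, Moderate: 106×70/226 = 32.832
  Smoker, Severe: 106×122/226 = 57.221
  Former smoker, Mild: 62×34/226 = 9.327
  Former smoker, Moderate: 62×70/226 = 19.204
  Former smoker, Severe: 62×122/226 = 33.469
  Never smoked, Mild: 58×34/226 = 8.726
  Never smoked, Moderate: 58×70/226 = 17.965
  Never smoked, Severe: 58×122/226 = 31.310
Contributions (O − E)²/E:
  (18 − 15.947)²/15.947 = 0.2643
  (44 − 32.832)²/32.832 = 3.7989
  (44 − 57.221)²/57.221 = 3.0547
  (8 − 9.327)²/9.327 = 0.1888
  (11 − 19.204)²/19.204 = 3.5048
  (43 − 33.469)²/33.469 = 2.7142
  (8 − 8.726)²/8.726 = 0.0604
  (15 − 17.965)²/17.965 = 0.4894
  (35 − 31.310)²/31.310 = 0.4349
χ² = 0.2643 + 3.7989 + 3.0547 + 0.1888 + 3.5048 + 2.7142 + 0.0604 + 0.4894 + 0.4349 = 14.51
df = (3−1)(3−1) = 4. Since 14.51 > 11.143, reject the null hypothesis of independence at α = 0.025.

14.51; reject H₀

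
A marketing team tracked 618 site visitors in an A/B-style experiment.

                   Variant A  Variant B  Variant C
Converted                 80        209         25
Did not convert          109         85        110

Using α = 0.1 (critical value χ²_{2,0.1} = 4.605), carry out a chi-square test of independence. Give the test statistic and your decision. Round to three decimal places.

110.135; reject H₀

Row totals: 314, 304. Column totals: 189, 294, 135. Grand total N = 618.
Expected counts (row total × column total / N):
  Converted, Variant A: 314×189/618 = 96.0291
  Converted, Variant B: 314×294/618 = 149.3786
  Converted, Variant C: 314×135/618 = 68.5922
  Did not convert, Variant A: 304×189/618 = 92.9709
  Did not convert, Variant B: 304×294/618 = 144.6214
  Did not convert, Variant C: 304×135/618 = 66.4078
Contributions (O − E)²/E:
  (80 − 96.0291)²/96.0291 = 2.6756
  (209 − 149.3786)²/149.3786 = 23.7967
  (25 − 68.5922)²/68.5922 = 27.7040
  (109 − 92.9709)²/92.9709 = 2.7636
  (85 − 144.6214)²/144.6214 = 24.5794
  (110 − 66.4078)²/66.4078 = 28.6153
χ² = 2.6756 + 23.7967 + 27.7040 + 2.7636 + 24.5794 + 28.6153 = 110.135
df = (2−1)(3−1) = 2. Since 110.135 > 4.605, reject the null hypothesis of independence at α = 0.1.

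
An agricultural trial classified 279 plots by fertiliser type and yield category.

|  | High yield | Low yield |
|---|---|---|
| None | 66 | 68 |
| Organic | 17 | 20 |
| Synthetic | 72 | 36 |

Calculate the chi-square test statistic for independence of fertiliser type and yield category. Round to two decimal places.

Row totals: 134, 37, 108. Column totals: 155, 124. Grand total N = 279.
Expected counts (row total × column total / N):
  None, High yield: 134×155/279 = 74.444
  None, Low yield: 134×124/279 = 59.556
  Organic, High yield: 37×155/279 = 20.556
  Organic, Low yield: 37×124/279 = 16.444
  Synthetic, High yield: 108×155/279 = 60.000
  Synthetic, Low yield: 108×124/279 = 48.000
Contributions (O − E)²/E:
  (66 − 74.444)²/74.444 = 0.9578
  (68 − 59.556)²/59.556 = 1.1972
  (17 − 20.556)²/20.556 = 0.6152
  (20 − 16.444)²/16.444 = 0.7690
  (72 − 60.000)²/60.000 = 2.4000
  (36 − 48.000)²/48.000 = 3.0000
χ² = 0.9578 + 1.1972 + 0.6152 + 0.7690 + 2.4000 + 3.0000 = 8.94

8.94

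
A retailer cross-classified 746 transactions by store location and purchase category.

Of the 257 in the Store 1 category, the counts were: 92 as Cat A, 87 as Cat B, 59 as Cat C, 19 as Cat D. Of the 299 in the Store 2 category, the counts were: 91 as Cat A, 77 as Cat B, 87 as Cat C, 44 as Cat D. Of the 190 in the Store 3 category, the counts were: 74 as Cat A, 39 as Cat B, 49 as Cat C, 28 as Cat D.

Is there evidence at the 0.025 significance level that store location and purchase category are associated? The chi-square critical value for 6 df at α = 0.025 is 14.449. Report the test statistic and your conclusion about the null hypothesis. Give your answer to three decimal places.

19.597; reject H₀

Row totals: 257, 299, 190. Column totals: 257, 203, 195, 91. Grand total N = 746.
Expected counts (row total × column total / N):
  Store 1, Cat A: 257×257/746 = 88.5375
  Store 1, Cat B: 257×203/746 = 69.9343
  Store 1, Cat C: 257×195/746 = 67.1783
  Store 1, Cat D: 257×91/746 = 31.3499
  Store 2, Cat A: 299×257/746 = 103.0067
  Store 2, Cat B: 299×203/746 = 81.3633
  Store 2, Cat C: 299×195/746 = 78.1568
  Store 2, Cat D: 299×91/746 = 36.4732
  Store 3, Cat A: 190×257/746 = 65.4558
  Store 3, Cat B: 190×203/746 = 51.7024
  Store 3, Cat C: 190×195/746 = 49.6649
  Store 3, Cat D: 190×91/746 = 23.1769
Contributions (O − E)²/E:
  (92 − 88.5375)²/88.5375 = 0.1354
  (87 − 69.9343)²/69.9343 = 4.1645
  (59 − 67.1783)²/67.1783 = 0.9956
  (19 − 31.3499)²/31.3499 = 4.8651
  (91 − 103.0067)²/103.0067 = 1.3995
  (77 − 81.3633)²/81.3633 = 0.2340
  (87 − 78.1568)²/78.1568 = 1.0006
  (44 − 36.4732)²/36.4732 = 1.5533
  (74 − 65.4558)²/65.4558 = 1.1153
  (39 − 51.7024)²/51.7024 = 3.1208
  (49 − 49.6649)²/49.6649 = 0.0089
  (28 − 23.1769)²/23.1769 = 1.0037
χ² = 0.1354 + 4.1645 + 0.9956 + 4.8651 + 1.3995 + 0.2340 + 1.0006 + 1.5533 + 1.1153 + 3.1208 + 0.0089 + 1.0037 = 19.597
df = (3−1)(4−1) = 6. Since 19.597 > 14.449, reject the null hypothesis of independence at α = 0.025.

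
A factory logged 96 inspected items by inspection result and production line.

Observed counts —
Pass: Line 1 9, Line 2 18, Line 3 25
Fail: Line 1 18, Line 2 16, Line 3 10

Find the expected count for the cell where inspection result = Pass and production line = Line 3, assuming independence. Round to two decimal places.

Row total (Pass) = 52; column total (Line 3) = 35; grand total N = 96.
Expected count = (row total × column total) / N = 52 × 35 / 96 = 18.96.

18.96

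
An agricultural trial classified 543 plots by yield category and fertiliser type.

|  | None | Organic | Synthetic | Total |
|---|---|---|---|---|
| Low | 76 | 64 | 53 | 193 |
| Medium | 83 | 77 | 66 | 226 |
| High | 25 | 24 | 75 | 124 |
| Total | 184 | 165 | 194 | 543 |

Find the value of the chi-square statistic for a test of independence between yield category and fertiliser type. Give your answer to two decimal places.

43.27

Grand total N = 543.
Expected counts (row total × column total / N):
  Low, None: 193×184/543 = 65.400
  Low, Organic: 193×165/543 = 58.646
  Low, Synthetic: 193×194/543 = 68.954
  Medium, None: 226×184/543 = 76.582
  Medium, Organic: 226×165/543 = 68.674
  Medium, Synthetic: 226×194/543 = 80.744
  High, None: 124×184/543 = 42.018
  High, Organic: 124×165/543 = 37.680
  High, Synthetic: 124×194/543 = 44.302
Contributions (O − E)²/E:
  (76 − 65.400)²/65.400 = 1.7180
  (64 − 58.646)²/58.646 = 0.4888
  (53 − 68.954)²/68.954 = 3.6913
  (83 − 76.582)²/76.582 = 0.5379
  (77 − 68.674)²/68.674 = 1.0094
  (66 − 80.744)²/80.744 = 2.6923
  (25 − 42.018)²/42.018 = 6.8926
  (24 − 37.680)²/37.680 = 4.9666
  (75 − 44.302)²/44.302 = 21.2714
χ² = 1.7180 + 0.4888 + 3.6913 + 0.5379 + 1.0094 + 2.6923 + 6.8926 + 4.9666 + 21.2714 = 43.27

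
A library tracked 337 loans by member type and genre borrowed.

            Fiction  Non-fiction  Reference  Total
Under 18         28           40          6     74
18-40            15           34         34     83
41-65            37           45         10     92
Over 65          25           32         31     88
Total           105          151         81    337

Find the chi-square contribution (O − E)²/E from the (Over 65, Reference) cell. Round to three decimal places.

Row total (Over 65) = 88; column total (Reference) = 81; N = 337.
Expected count E = 88 × 81 / 337 = 21.1513.
Contribution = (O − E)²/E = (31 − 21.1513)² / 21.1513 = 4.586.

4.586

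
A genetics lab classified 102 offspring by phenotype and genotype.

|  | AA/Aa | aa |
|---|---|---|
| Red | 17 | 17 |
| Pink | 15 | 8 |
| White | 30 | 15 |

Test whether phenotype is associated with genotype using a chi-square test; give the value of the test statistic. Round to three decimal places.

Row totals: 34, 23, 45. Column totals: 62, 40. Grand total N = 102.
Expected counts (row total × column total / N):
  Red, AA/Aa: 34×62/102 = 20.6667
  Red, aa: 34×40/102 = 13.3333
  Pink, AA/Aa: 23×62/102 = 13.9804
  Pink, aa: 23×40/102 = 9.0196
  White, AA/Aa: 45×62/102 = 27.3529
  White, aa: 45×40/102 = 17.6471
Contributions (O − E)²/E:
  (17 − 20.6667)²/20.6667 = 0.6505
  (17 − 13.3333)²/13.3333 = 1.0084
  (15 − 13.9804)²/13.9804 = 0.0744
  (8 − 9.0196)²/9.0196 = 0.1153
  (30 − 27.3529)²/27.3529 = 0.2562
  (15 − 17.6471)²/17.6471 = 0.3971
χ² = 0.6505 + 1.0084 + 0.0744 + 0.1153 + 0.2562 + 0.3971 = 2.502

2.502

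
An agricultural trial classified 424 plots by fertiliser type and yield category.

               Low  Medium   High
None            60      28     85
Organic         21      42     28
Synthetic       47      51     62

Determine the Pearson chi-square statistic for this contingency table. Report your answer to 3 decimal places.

Row totals: 173, 91, 160. Column totals: 128, 121, 175. Grand total N = 424.
Expected counts (row total × column total / N):
  None, Low: 173×128/424 = 52.2264
  None, Medium: 173×121/424 = 49.3703
  None, High: 173×175/424 = 71.4033
  Organic, Low: 91×128/424 = 27.4717
  Organic, Medium: 91×121/424 = 25.9693
  Organic, High: 91×175/424 = 37.5590
  Synthetic, Low: 160×128/424 = 48.3019
  Synthetic, Medium: 160×121/424 = 45.6604
  Synthetic, High: 160×175/424 = 66.0377
Contributions (O − E)²/E:
  (60 − 52.2264)²/52.2264 = 1.1571
  (28 − 49.3703)²/49.3703 = 9.2503
  (85 − 71.4033)²/71.4033 = 2.5891
  (21 − 27.4717)²/27.4717 = 1.5246
  (42 − 25.9693)²/25.9693 = 9.8957
  (28 − 37.5590)²/37.5590 = 2.4328
  (47 − 48.3019)²/48.3019 = 0.0351
  (51 − 45.6604)²/45.6604 = 0.6244
  (62 − 66.0377)²/66.0377 = 0.2469
χ² = 1.1571 + 9.2503 + 2.5891 + 1.5246 + 9.8957 + 2.4328 + 0.0351 + 0.6244 + 0.2469 = 27.756

27.756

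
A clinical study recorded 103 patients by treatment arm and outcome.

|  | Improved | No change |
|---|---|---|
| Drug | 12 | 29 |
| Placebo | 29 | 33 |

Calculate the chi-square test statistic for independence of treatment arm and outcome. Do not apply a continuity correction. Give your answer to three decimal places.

Row totals: 41, 62. Column totals: 41, 62. Grand total N = 103.
Expected counts (row total × column total / N):
  Drug, Improved: 41×41/103 = 16.3204
  Drug, No change: 41×62/103 = 24.6796
  Placebo, Improved: 62×41/103 = 24.6796
  Placebo, No change: 62×62/103 = 37.3204
Contributions (O − E)²/E:
  (12 − 16.3204)²/16.3204 = 1.1437
  (29 − 24.6796)²/24.6796 = 0.7563
  (29 − 24.6796)²/24.6796 = 0.7563
  (33 − 37.3204)²/37.3204 = 0.5002
χ² = 1.1437 + 0.7563 + 0.7563 + 0.5002 = 3.157

3.157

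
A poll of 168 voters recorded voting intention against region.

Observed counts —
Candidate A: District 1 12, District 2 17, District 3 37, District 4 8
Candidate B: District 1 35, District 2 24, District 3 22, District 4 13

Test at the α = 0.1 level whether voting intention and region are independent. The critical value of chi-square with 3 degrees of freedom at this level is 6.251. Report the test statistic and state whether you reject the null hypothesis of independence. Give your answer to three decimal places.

Row totals: 74, 94. Column totals: 47, 41, 59, 21. Grand total N = 168.
Expected counts (row total × column total / N):
  Candidate A, District 1: 74×47/168 = 20.7024
  Candidate A, District 2: 74×41/168 = 18.0595
  Candidate A, District 3: 74×59/168 = 25.9881
  Candidate A, District 4: 74×21/168 = 9.2500
  Candidate B, District 1: 94×47/168 = 26.2976
  Candidate B, District 2: 94×41/168 = 22.9405
  Candidate B, District 3: 94×59/168 = 33.0119
  Candidate B, District 4: 94×21/168 = 11.7500
Contributions (O − E)²/E:
  (12 − 20.7024)²/20.7024 = 3.6581
  (17 − 18.0595)²/18.0595 = 0.0622
  (37 − 25.9881)²/25.9881 = 4.6661
  (8 − 9.2500)²/9.2500 = 0.1689
  (35 − 26.2976)²/26.2976 = 2.8798
  (24 − 22.9405)²/22.9405 = 0.0489
  (22 − 33.0119)²/33.0119 = 3.6733
  (13 − 11.7500)²/11.7500 = 0.1330
χ² = 3.6581 + 0.0622 + 4.6661 + 0.1689 + 2.8798 + 0.0489 + 3.6733 + 0.1330 = 15.290
df = (2−1)(4−1) = 3. Since 15.290 > 6.251, reject the null hypothesis of independence at α = 0.1.

15.290; reject H₀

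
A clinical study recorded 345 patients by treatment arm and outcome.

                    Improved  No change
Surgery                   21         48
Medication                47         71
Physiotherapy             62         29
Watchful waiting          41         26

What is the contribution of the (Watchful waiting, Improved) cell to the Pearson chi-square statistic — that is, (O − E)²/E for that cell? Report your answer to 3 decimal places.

Row total (Watchful waiting) = 67; column total (Improved) = 171; N = 345.
Expected count E = 67 × 171 / 345 = 33.2087.
Contribution = (O − E)²/E = (41 − 33.2087)² / 33.2087 = 1.828.

1.828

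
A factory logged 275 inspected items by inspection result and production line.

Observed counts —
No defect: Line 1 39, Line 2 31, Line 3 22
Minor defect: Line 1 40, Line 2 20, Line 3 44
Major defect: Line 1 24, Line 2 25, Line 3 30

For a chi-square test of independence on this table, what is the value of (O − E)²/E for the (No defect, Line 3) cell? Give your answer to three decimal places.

3.187

Row total (No defect) = 92; column total (Line 3) = 96; N = 275.
Expected count E = 92 × 96 / 275 = 32.1164.
Contribution = (O − E)²/E = (22 − 32.1164)² / 32.1164 = 3.187.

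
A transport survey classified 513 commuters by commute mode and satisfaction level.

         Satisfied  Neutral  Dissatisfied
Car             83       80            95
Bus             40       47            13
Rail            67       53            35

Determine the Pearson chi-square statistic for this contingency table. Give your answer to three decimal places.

Row totals: 258, 100, 155. Column totals: 190, 180, 143. Grand total N = 513.
Expected counts (row total × column total / N):
  Car, Satisfied: 258×190/513 = 95.5556
  Car, Neutral: 258×180/513 = 90.5263
  Car, Dissatisfied: 258×143/513 = 71.9181
  Bus, Satisfied: 100×190/513 = 37.0370
  Bus, Neutral: 100×180/513 = 35.0877
  Bus, Dissatisfied: 100×143/513 = 27.8752
  Rail, Satisfied: 155×190/513 = 57.4074
  Rail, Neutral: 155×180/513 = 54.3860
  Rail, Dissatisfied: 155×143/513 = 43.2066
Contributions (O − E)²/E:
  (83 − 95.5556)²/95.5556 = 1.6498
  (80 − 90.5263)²/90.5263 = 1.2240
  (95 − 71.9181)²/71.9181 = 7.4081
  (40 − 37.0370)²/37.0370 = 0.2370
  (47 − 35.0877)²/35.0877 = 4.0442
  (13 − 27.8752)²/27.8752 = 7.9379
  (67 − 57.4074)²/57.4074 = 1.6029
  (53 − 54.3860)²/54.3860 = 0.0353
  (35 − 43.2066)²/43.2066 = 1.5587
χ² = 1.6498 + 1.2240 + 7.4081 + 0.2370 + 4.0442 + 7.9379 + 1.6029 + 0.0353 + 1.5587 = 25.698

25.698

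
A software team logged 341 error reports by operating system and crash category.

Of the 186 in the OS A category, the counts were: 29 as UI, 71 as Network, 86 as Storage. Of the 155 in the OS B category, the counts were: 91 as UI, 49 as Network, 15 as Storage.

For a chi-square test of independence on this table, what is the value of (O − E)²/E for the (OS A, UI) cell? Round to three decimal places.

20.303

Row total (OS A) = 186; column total (UI) = 120; N = 341.
Expected count E = 186 × 120 / 341 = 65.4545.
Contribution = (O − E)²/E = (29 − 65.4545)² / 65.4545 = 20.303.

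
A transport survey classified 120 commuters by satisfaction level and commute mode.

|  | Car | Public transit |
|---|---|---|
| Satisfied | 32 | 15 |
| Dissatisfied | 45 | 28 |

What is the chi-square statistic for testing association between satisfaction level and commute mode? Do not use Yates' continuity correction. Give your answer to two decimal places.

Row totals: 47, 73. Column totals: 77, 43. Grand total N = 120.
Expected counts (row total × column total / N):
  Satisfied, Car: 47×77/120 = 30.158
  Satisfied, Public transit: 47×43/120 = 16.842
  Dissatisfied, Car: 73×77/120 = 46.842
  Dissatisfied, Public transit: 73×43/120 = 26.158
Contributions (O − E)²/E:
  (32 − 30.158)²/30.158 = 0.1125
  (15 − 16.842)²/16.842 = 0.2015
  (45 − 46.842)²/46.842 = 0.0724
  (28 − 26.158)²/26.158 = 0.1297
χ² = 0.1125 + 0.2015 + 0.0724 + 0.1297 = 0.52

0.52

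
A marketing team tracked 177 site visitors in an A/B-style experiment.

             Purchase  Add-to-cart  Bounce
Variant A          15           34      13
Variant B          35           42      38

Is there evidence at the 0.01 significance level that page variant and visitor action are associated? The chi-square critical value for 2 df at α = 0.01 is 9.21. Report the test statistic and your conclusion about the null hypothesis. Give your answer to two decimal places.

Row totals: 62, 115. Column totals: 50, 76, 51. Grand total N = 177.
Expected counts (row total × column total / N):
  Variant A, Purchase: 62×50/177 = 17.514
  Variant A, Add-to-cart: 62×76/177 = 26.621
  Variant A, Bounce: 62×51/177 = 17.864
  Variant B, Purchase: 115×50/177 = 32.486
  Variant B, Add-to-cart: 115×76/177 = 49.379
  Variant B, Bounce: 115×51/177 = 33.136
Contributions (O − E)²/E:
  (15 − 17.514)²/17.514 = 0.3609
  (34 − 26.621)²/26.621 = 2.0454
  (13 − 17.864)²/17.864 = 1.3244
  (35 − 32.486)²/32.486 = 0.1946
  (42 − 49.379)²/49.379 = 1.1027
  (38 − 33.136)²/33.136 = 0.7140
χ² = 0.3609 + 2.0454 + 1.3244 + 0.1946 + 1.1027 + 0.7140 = 5.74
df = (2−1)(3−1) = 2. Since 5.74 < 9.21, fail to reject the null hypothesis of independence at α = 0.01.

5.74; fail to reject H₀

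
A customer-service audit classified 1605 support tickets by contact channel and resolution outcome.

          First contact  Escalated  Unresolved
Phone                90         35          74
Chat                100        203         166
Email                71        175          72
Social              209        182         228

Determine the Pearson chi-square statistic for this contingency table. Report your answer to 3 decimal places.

114.155

Row totals: 199, 469, 318, 619. Column totals: 470, 595, 540. Grand total N = 1605.
Expected counts (row total × column total / N):
  Phone, First contact: 199×470/1605 = 58.27414
  Phone, Escalated: 199×595/1605 = 73.77259
  Phone, Unresolved: 199×540/1605 = 66.95327
  Chat, First contact: 469×470/1605 = 137.33956
  Chat, Escalated: 469×595/1605 = 173.86604
  Chat, Unresolved: 469×540/1605 = 157.79439
  Email, First contact: 318×470/1605 = 93.12150
  Email, Escalated: 318×595/1605 = 117.88785
  Email, Unresolved: 318×540/1605 = 106.99065
  Social, First contact: 619×470/1605 = 181.26480
  Social, Escalated: 619×595/1605 = 229.47352
  Social, Unresolved: 619×540/1605 = 208.26168
Contributions (O − E)²/E:
  (90 − 58.27414)²/58.27414 = 17.2723
  (35 − 73.77259)²/73.77259 = 20.3777
  (74 − 66.95327)²/66.95327 = 0.7417
  (100 − 137.33956)²/137.33956 = 10.1518
  (203 − 173.86604)²/173.86604 = 4.8818
  (166 − 157.79439)²/157.79439 = 0.4267
  (71 − 93.12150)²/93.12150 = 5.2551
  (175 − 117.88785)²/117.88785 = 27.6687
  (72 − 106.99065)²/106.99065 = 11.4435
  (209 − 181.26480)²/181.26480 = 4.2437
  (182 − 229.47352)²/229.47352 = 9.8213
  (228 − 208.26168)²/208.26168 = 1.8707
χ² = 17.2723 + 20.3777 + 0.7417 + 10.1518 + 4.8818 + 0.4267 + 5.2551 + 27.6687 + 11.4435 + 4.2437 + 9.8213 + 1.8707 = 114.155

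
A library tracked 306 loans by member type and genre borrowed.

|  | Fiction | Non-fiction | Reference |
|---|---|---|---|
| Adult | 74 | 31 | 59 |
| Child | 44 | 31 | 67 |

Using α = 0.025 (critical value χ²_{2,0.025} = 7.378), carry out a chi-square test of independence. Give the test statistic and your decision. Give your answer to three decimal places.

Row totals: 164, 142. Column totals: 118, 62, 126. Grand total N = 306.
Expected counts (row total × column total / N):
  Adult, Fiction: 164×118/306 = 63.2418
  Adult, Non-fiction: 164×62/306 = 33.2288
  Adult, Reference: 164×126/306 = 67.5294
  Child, Fiction: 142×118/306 = 54.7582
  Child, Non-fiction: 142×62/306 = 28.7712
  Child, Reference: 142×126/306 = 58.4706
Contributions (O − E)²/E:
  (74 − 63.2418)²/63.2418 = 1.8301
  (31 − 33.2288)²/33.2288 = 0.1495
  (59 − 67.5294)²/67.5294 = 1.0773
  (44 − 54.7582)²/54.7582 = 2.1136
  (31 − 28.7712)²/28.7712 = 0.1727
  (67 − 58.4706)²/58.4706 = 1.2442
χ² = 1.8301 + 0.1495 + 1.0773 + 2.1136 + 0.1727 + 1.2442 = 6.587
df = (2−1)(3−1) = 2. Since 6.587 < 7.378, fail to reject the null hypothesis of independence at α = 0.025.

6.587; fail to reject H₀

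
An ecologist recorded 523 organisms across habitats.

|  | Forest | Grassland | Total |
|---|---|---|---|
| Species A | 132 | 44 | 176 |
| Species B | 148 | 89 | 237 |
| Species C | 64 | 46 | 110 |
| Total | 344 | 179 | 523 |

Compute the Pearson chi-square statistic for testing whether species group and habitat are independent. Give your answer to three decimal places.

10.636

Grand total N = 523.
Expected counts (row total × column total / N):
  Species A, Forest: 176×344/523 = 115.7629
  Species A, Grassland: 176×179/523 = 60.2371
  Species B, Forest: 237×344/523 = 155.8853
  Species B, Grassland: 237×179/523 = 81.1147
  Species C, Forest: 110×344/523 = 72.3518
  Species C, Grassland: 110×179/523 = 37.6482
Contributions (O − E)²/E:
  (132 − 115.7629)²/115.7629 = 2.2774
  (44 − 60.2371)²/60.2371 = 4.3768
  (148 − 155.8853)²/155.8853 = 0.3989
  (89 − 81.1147)²/81.1147 = 0.7665
  (64 − 72.3518)²/72.3518 = 0.9641
  (46 − 37.6482)²/37.6482 = 1.8527
χ² = 2.2774 + 4.3768 + 0.3989 + 0.7665 + 0.9641 + 1.8527 = 10.636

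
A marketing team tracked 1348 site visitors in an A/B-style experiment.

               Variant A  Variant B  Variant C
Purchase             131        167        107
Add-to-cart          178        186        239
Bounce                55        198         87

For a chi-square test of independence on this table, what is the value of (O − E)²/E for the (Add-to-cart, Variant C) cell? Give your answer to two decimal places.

Row total (Add-to-cart) = 603; column total (Variant C) = 433; N = 1348.
Expected count E = 603 × 433 / 1348 = 193.694.
Contribution = (O − E)²/E = (239 − 193.694)² / 193.694 = 10.60.

10.60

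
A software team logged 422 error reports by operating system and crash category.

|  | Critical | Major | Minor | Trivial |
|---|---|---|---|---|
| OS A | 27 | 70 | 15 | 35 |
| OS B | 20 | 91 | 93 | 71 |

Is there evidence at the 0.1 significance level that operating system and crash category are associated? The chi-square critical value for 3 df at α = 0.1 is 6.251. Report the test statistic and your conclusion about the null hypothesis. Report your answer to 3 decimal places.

36.913; reject H₀

Row totals: 147, 275. Column totals: 47, 161, 108, 106. Grand total N = 422.
Expected counts (row total × column total / N):
  OS A, Critical: 147×47/422 = 16.3720
  OS A, Major: 147×161/422 = 56.0829
  OS A, Minor: 147×108/422 = 37.6209
  OS A, Trivial: 147×106/422 = 36.9242
  OS B, Critical: 275×47/422 = 30.6280
  OS B, Major: 275×161/422 = 104.9171
  OS B, Minor: 275×108/422 = 70.3791
  OS B, Trivial: 275×106/422 = 69.0758
Contributions (O − E)²/E:
  (27 − 16.3720)²/16.3720 = 6.8992
  (70 − 56.0829)²/56.0829 = 3.4536
  (15 − 37.6209)²/37.6209 = 13.6016
  (35 − 36.9242)²/36.9242 = 0.1003
  (20 − 30.6280)²/30.6280 = 3.6879
  (91 − 104.9171)²/104.9171 = 1.8461
  (93 − 70.3791)²/70.3791 = 7.2707
  (71 − 69.0758)²/69.0758 = 0.0536
χ² = 6.8992 + 3.4536 + 13.6016 + 0.1003 + 3.6879 + 1.8461 + 7.2707 + 0.0536 = 36.913
df = (2−1)(4−1) = 3. Since 36.913 > 6.251, reject the null hypothesis of independence at α = 0.1.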